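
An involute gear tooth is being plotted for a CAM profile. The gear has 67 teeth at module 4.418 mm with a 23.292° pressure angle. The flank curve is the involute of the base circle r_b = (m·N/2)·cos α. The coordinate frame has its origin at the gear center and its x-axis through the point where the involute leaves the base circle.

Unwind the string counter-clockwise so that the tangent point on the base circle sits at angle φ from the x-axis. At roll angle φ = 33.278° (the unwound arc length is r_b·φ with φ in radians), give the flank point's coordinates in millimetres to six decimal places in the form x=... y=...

x=156.972423 y=8.582446

pitch radius r_p = m·N/2 = 4.418·67/2 = 148.003000
base radius r_b = r_p·cos α = 148.003000·cos 23.292° = 135.940992
roll angle φ = 33.278° = 0.58081067 rad
x = r_b·(cos φ + φ·sin φ) = 135.940992·(0.83601811 + 0.58081067·0.54870185) = 156.972423
y = r_b·(sin φ − φ·cos φ) = 135.940992·(0.54870185 − 0.58081067·0.83601811) = 8.582446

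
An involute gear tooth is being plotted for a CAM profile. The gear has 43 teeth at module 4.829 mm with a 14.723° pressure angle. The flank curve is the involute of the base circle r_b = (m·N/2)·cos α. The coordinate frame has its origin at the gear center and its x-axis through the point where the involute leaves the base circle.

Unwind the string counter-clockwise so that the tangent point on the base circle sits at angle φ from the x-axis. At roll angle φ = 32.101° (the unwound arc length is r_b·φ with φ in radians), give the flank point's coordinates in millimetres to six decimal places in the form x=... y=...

x=114.959247 y=5.703861

pitch radius r_p = m·N/2 = 4.829·43/2 = 103.823500
base radius r_b = r_p·cos α = 103.823500·cos 14.723° = 100.414539
roll angle φ = 32.101° = 0.56026814 rad
x = r_b·(cos φ + φ·sin φ) = 100.414539·(0.84711265 + 0.56026814·0.53141336) = 114.959247
y = r_b·(sin φ − φ·cos φ) = 100.414539·(0.53141336 − 0.56026814·0.84711265) = 5.703861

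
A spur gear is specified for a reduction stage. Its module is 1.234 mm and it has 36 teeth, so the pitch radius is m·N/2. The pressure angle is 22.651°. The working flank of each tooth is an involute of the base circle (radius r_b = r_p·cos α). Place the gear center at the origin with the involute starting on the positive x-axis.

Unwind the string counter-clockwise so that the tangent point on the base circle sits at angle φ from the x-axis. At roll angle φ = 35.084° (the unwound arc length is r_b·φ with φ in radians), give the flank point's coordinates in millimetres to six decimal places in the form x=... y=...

pitch radius r_p = m·N/2 = 1.234·36/2 = 22.212000
base radius r_b = r_p·cos α = 22.212000·cos 22.651° = 20.498739
roll angle φ = 35.084° = 0.61233131 rad
x = r_b·(cos φ + φ·sin φ) = 20.498739·(0.81831026 + 0.61233131·0.57477676) = 23.988938
y = r_b·(sin φ − φ·cos φ) = 20.498739·(0.57477676 − 0.61233131·0.81831026) = 1.510752

x=23.988938 y=1.510752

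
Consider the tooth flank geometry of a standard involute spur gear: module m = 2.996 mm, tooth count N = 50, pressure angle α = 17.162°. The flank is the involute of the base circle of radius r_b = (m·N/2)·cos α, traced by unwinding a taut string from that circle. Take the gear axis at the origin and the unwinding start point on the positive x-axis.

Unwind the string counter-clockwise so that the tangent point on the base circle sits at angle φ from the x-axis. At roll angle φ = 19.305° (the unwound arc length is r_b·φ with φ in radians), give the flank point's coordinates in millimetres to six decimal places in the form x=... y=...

x=75.512692 y=0.902158

pitch radius r_p = m·N/2 = 2.996·50/2 = 74.900000
base radius r_b = r_p·cos α = 74.900000·cos 17.162° = 71.565023
roll angle φ = 19.305° = 0.33693581 rad
x = r_b·(cos φ + φ·sin φ) = 71.565023·(0.94377211 + 0.33693581·0.33059675) = 75.512692
y = r_b·(sin φ − φ·cos φ) = 71.565023·(0.33059675 − 0.33693581·0.94377211) = 0.902158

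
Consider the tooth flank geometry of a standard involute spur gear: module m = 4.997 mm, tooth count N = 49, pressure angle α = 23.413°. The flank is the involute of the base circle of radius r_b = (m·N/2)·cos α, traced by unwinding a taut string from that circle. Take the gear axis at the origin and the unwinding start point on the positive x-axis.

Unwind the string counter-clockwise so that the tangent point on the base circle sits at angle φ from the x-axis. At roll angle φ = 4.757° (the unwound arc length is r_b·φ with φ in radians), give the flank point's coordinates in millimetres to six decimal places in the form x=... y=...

x=112.732998 y=0.021418

pitch radius r_p = m·N/2 = 4.997·49/2 = 122.426500
base radius r_b = r_p·cos α = 122.426500·cos 23.413° = 112.346452
roll angle φ = 4.757° = 0.08302531 rad
x = r_b·(cos φ + φ·sin φ) = 112.346452·(0.99655538 + 0.08302531·0.08292996) = 112.732998
y = r_b·(sin φ − φ·cos φ) = 112.346452·(0.08292996 − 0.08302531·0.99655538) = 0.021418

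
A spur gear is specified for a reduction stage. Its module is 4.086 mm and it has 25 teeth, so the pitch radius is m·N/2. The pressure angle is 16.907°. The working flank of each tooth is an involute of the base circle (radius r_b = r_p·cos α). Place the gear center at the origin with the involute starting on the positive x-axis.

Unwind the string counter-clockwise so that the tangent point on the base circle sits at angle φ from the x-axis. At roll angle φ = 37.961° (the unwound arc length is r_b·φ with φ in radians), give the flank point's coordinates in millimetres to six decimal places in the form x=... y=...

x=58.444346 y=4.532713

pitch radius r_p = m·N/2 = 4.086·25/2 = 51.075000
base radius r_b = r_p·cos α = 51.075000·cos 16.907° = 48.867439
roll angle φ = 37.961° = 0.66254444 rad
x = r_b·(cos φ + φ·sin φ) = 48.867439·(0.78842964 + 0.66254444·0.61512495) = 58.444346
y = r_b·(sin φ − φ·cos φ) = 48.867439·(0.61512495 − 0.66254444·0.78842964) = 4.532713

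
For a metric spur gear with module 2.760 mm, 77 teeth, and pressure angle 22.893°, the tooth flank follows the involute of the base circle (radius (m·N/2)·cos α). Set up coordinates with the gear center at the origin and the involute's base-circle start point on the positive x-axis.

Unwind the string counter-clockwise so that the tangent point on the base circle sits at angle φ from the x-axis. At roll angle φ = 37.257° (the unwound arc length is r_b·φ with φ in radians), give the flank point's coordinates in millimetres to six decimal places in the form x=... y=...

x=116.449034 y=8.598010

pitch radius r_p = m·N/2 = 2.760·77/2 = 106.260000
base radius r_b = r_p·cos α = 106.260000·cos 22.893° = 97.890212
roll angle φ = 37.257° = 0.65025732 rad
x = r_b·(cos φ + φ·sin φ) = 97.890212·(0.79592805 + 0.65025732·0.60539123) = 116.449034
y = r_b·(sin φ − φ·cos φ) = 97.890212·(0.60539123 − 0.65025732·0.79592805) = 8.598010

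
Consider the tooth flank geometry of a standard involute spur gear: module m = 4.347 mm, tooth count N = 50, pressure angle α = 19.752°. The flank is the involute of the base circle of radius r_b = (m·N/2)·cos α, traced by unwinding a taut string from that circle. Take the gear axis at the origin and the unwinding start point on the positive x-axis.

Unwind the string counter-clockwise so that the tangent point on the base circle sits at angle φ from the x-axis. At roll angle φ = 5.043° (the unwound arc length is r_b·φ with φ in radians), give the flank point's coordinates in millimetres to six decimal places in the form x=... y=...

x=102.676439 y=0.023229

pitch radius r_p = m·N/2 = 4.347·50/2 = 108.675000
base radius r_b = r_p·cos α = 108.675000·cos 19.752° = 102.281022
roll angle φ = 5.043° = 0.08801695 rad
x = r_b·(cos φ + φ·sin φ) = 102.281022·(0.99612901 + 0.08801695·0.08790335) = 102.676439
y = r_b·(sin φ − φ·cos φ) = 102.281022·(0.08790335 − 0.08801695·0.99612901) = 0.023229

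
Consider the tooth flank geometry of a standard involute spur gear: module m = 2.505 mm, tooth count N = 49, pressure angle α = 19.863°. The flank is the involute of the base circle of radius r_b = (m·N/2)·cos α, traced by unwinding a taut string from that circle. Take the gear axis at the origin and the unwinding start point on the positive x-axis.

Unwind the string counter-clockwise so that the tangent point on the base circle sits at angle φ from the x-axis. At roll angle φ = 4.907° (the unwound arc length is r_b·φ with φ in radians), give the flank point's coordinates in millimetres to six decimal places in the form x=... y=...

pitch radius r_p = m·N/2 = 2.505·49/2 = 61.372500
base radius r_b = r_p·cos α = 61.372500·cos 19.863° = 57.721311
roll angle φ = 4.907° = 0.08564331 rad
x = r_b·(cos φ + φ·sin φ) = 57.721311·(0.99633485 + 0.08564331·0.08553865) = 57.932610
y = r_b·(sin φ − φ·cos φ) = 57.721311·(0.08553865 − 0.08564331·0.99633485) = 0.012077

x=57.932610 y=0.012077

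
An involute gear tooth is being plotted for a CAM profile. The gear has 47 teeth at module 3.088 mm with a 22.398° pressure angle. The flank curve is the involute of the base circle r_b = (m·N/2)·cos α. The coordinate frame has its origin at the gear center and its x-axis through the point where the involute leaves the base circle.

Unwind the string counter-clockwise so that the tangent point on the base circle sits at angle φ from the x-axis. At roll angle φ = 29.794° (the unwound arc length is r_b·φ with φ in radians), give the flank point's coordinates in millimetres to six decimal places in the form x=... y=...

x=75.560503 y=3.060469

pitch radius r_p = m·N/2 = 3.088·47/2 = 72.568000
base radius r_b = r_p·cos α = 72.568000·cos 22.398° = 67.093422
roll angle φ = 29.794° = 0.52000340 rad
x = r_b·(cos φ + φ·sin φ) = 67.093422·(0.86781749 + 0.52000340·0.49688309) = 75.560503
y = r_b·(sin φ − φ·cos φ) = 67.093422·(0.49688309 − 0.52000340·0.86781749) = 3.060469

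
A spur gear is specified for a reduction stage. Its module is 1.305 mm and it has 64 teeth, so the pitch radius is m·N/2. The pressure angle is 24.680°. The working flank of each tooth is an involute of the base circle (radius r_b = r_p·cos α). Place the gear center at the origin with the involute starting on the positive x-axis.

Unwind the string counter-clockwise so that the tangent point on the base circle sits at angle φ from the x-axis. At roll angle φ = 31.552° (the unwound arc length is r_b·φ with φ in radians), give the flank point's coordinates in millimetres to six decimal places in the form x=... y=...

x=43.270055 y=2.048909

pitch radius r_p = m·N/2 = 1.305·64/2 = 41.760000
base radius r_b = r_p·cos α = 41.760000·cos 24.680° = 37.945390
roll angle φ = 31.552° = 0.55068629 rad
x = r_b·(cos φ + φ·sin φ) = 37.945390·(0.85216561 + 0.55068629·0.52327218) = 43.270055
y = r_b·(sin φ − φ·cos φ) = 37.945390·(0.52327218 − 0.55068629·0.85216561) = 2.048909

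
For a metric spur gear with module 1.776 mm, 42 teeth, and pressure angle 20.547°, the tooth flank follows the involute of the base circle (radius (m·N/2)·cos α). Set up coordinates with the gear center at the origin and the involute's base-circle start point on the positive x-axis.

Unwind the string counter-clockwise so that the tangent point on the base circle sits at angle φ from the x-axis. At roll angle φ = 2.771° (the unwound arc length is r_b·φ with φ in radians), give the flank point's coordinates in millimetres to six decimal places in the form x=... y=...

pitch radius r_p = m·N/2 = 1.776·42/2 = 37.296000
base radius r_b = r_p·cos α = 37.296000·cos 20.547° = 34.923400
roll angle φ = 2.771° = 0.04836307 rad
x = r_b·(cos φ + φ·sin φ) = 34.923400·(0.99883073 + 0.04836307·0.04834422) = 34.964219
y = r_b·(sin φ − φ·cos φ) = 34.923400·(0.04834422 − 0.04836307·0.99883073) = 0.001317

x=34.964219 y=0.001317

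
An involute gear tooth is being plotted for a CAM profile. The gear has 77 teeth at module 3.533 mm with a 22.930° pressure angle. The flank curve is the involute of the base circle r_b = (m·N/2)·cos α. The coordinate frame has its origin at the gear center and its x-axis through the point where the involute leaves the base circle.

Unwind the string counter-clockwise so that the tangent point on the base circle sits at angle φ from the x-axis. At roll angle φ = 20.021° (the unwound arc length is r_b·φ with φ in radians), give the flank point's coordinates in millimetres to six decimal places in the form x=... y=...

x=132.688550 y=1.759994

pitch radius r_p = m·N/2 = 3.533·77/2 = 136.020500
base radius r_b = r_p·cos α = 136.020500·cos 22.930° = 125.272369
roll angle φ = 20.021° = 0.34943237 rad
x = r_b·(cos φ + φ·sin φ) = 125.272369·(0.93956720 + 0.34943237·0.34236454) = 132.688550
y = r_b·(sin φ − φ·cos φ) = 125.272369·(0.34236454 − 0.34943237·0.93956720) = 1.759994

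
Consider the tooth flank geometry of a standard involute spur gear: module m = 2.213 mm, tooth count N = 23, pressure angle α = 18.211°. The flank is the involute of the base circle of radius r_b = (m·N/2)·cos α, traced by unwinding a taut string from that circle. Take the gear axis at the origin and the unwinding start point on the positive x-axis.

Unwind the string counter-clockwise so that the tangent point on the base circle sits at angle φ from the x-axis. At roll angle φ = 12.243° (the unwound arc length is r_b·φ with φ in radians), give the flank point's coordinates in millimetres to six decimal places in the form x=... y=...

pitch radius r_p = m·N/2 = 2.213·23/2 = 25.449500
base radius r_b = r_p·cos α = 25.449500·cos 18.211° = 24.174787
roll angle φ = 12.243° = 0.21368066 rad
x = r_b·(cos φ + φ·sin φ) = 24.174787·(0.97725702 + 0.21368066·0.21205828) = 24.720407
y = r_b·(sin φ − φ·cos φ) = 24.174787·(0.21205828 − 0.21368066·0.97725702) = 0.078262

x=24.720407 y=0.078262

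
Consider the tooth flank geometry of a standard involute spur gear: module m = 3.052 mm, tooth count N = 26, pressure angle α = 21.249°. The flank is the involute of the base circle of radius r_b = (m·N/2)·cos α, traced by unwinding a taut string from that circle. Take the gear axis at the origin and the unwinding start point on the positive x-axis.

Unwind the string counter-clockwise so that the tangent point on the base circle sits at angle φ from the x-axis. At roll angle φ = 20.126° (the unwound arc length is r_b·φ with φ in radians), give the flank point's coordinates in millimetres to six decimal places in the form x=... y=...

pitch radius r_p = m·N/2 = 3.052·26/2 = 39.676000
base radius r_b = r_p·cos α = 39.676000·cos 21.249° = 36.978595
roll angle φ = 20.126° = 0.35126497 rad
x = r_b·(cos φ + φ·sin φ) = 36.978595·(0.93893821 + 0.35126497·0.34408581) = 39.190044
y = r_b·(sin φ − φ·cos φ) = 36.978595·(0.34408581 − 0.35126497·0.93893821) = 0.527674

x=39.190044 y=0.527674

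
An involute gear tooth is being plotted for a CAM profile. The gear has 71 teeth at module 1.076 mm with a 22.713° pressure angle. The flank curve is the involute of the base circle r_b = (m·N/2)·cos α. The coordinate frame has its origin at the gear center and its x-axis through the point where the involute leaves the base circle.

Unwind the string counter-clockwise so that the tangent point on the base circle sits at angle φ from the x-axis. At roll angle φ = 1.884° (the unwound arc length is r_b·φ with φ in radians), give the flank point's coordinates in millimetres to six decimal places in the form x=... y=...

pitch radius r_p = m·N/2 = 1.076·71/2 = 38.198000
base radius r_b = r_p·cos α = 38.198000·cos 22.713° = 35.235764
roll angle φ = 1.884° = 0.03288200 rad
x = r_b·(cos φ + φ·sin φ) = 35.235764·(0.99945944 + 0.03288200·0.03287608) = 35.254808
y = r_b·(sin φ − φ·cos φ) = 35.235764·(0.03287608 − 0.03288200·0.99945944) = 0.000418

x=35.254808 y=0.000418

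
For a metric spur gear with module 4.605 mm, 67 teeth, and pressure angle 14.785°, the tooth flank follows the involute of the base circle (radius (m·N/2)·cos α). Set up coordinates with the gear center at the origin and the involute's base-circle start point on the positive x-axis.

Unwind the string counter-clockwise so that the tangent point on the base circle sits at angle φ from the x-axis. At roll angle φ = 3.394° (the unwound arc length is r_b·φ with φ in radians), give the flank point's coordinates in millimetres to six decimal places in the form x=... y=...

pitch radius r_p = m·N/2 = 4.605·67/2 = 154.267500
base radius r_b = r_p·cos α = 154.267500·cos 14.785° = 149.159739
roll angle φ = 3.394° = 0.05923647 rad
x = r_b·(cos φ + φ·sin φ) = 149.159739·(0.99824603 + 0.05923647·0.05920184) = 149.421207
y = r_b·(sin φ − φ·cos φ) = 149.159739·(0.05920184 − 0.05923647·0.99824603) = 0.010331

x=149.421207 y=0.010331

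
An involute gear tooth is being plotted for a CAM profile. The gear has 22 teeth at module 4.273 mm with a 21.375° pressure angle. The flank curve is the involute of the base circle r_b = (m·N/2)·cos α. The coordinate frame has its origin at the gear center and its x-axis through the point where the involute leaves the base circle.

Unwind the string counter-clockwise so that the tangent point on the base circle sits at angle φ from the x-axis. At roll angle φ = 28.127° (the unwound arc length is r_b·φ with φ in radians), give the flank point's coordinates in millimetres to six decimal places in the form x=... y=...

x=48.730456 y=1.684823

pitch radius r_p = m·N/2 = 4.273·22/2 = 47.003000
base radius r_b = r_p·cos α = 47.003000·cos 21.375° = 43.769896
roll angle φ = 28.127° = 0.49090876 rad
x = r_b·(cos φ + φ·sin φ) = 43.769896·(0.88190481 + 0.49090876·0.47142752) = 48.730456
y = r_b·(sin φ − φ·cos φ) = 43.769896·(0.47142752 − 0.49090876·0.88190481) = 1.684823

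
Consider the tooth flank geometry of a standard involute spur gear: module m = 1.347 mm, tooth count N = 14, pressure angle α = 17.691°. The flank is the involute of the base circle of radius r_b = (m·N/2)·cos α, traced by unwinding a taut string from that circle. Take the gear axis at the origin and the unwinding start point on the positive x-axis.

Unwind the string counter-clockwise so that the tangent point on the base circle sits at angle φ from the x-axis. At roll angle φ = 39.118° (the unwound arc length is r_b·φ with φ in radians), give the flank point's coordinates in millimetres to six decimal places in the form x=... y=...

pitch radius r_p = m·N/2 = 1.347·14/2 = 9.429000
base radius r_b = r_p·cos α = 9.429000·cos 17.691° = 8.983095
roll angle φ = 39.118° = 0.68273790 rad
x = r_b·(cos φ + φ·sin φ) = 8.983095·(0.77584824 + 0.68273790·0.63091958) = 10.839011
y = r_b·(sin φ − φ·cos φ) = 8.983095·(0.63091958 − 0.68273790·0.77584824) = 0.909256

x=10.839011 y=0.909256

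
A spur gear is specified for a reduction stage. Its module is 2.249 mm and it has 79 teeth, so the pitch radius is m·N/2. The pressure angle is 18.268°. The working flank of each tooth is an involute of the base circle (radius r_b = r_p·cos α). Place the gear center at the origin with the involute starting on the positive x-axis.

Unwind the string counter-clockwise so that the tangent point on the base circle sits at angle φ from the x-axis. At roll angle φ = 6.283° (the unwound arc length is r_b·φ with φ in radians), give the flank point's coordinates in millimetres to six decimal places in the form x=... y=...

x=84.863937 y=0.037035

pitch radius r_p = m·N/2 = 2.249·79/2 = 88.835500
base radius r_b = r_p·cos α = 88.835500·cos 18.268° = 84.358253
roll angle φ = 6.283° = 0.10965904 rad
x = r_b·(cos φ + φ·sin φ) = 84.358253·(0.99399347 + 0.10965904·0.10943939) = 84.863937
y = r_b·(sin φ − φ·cos φ) = 84.358253·(0.10943939 − 0.10965904·0.99399347) = 0.037035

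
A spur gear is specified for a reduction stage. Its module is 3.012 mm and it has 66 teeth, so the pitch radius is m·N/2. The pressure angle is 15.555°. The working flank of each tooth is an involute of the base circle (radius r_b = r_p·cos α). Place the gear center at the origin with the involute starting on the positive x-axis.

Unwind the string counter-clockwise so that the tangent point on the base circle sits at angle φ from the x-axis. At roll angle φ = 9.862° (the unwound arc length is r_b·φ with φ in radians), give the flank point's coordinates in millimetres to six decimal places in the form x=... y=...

x=97.163445 y=0.162286

pitch radius r_p = m·N/2 = 3.012·66/2 = 99.396000
base radius r_b = r_p·cos α = 99.396000·cos 15.555° = 95.755470
roll angle φ = 9.862° = 0.17212437 rad
x = r_b·(cos φ + φ·sin φ) = 95.755470·(0.98522314 + 0.17212437·0.17127571) = 97.163445
y = r_b·(sin φ − φ·cos φ) = 95.755470·(0.17127571 − 0.17212437·0.98522314) = 0.162286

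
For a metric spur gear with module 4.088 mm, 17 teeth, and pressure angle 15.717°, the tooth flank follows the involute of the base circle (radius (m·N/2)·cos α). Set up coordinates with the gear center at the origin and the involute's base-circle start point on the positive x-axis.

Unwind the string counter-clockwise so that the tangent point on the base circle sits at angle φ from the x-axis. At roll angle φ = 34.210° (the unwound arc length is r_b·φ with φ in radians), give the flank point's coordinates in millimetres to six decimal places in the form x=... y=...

pitch radius r_p = m·N/2 = 4.088·17/2 = 34.748000
base radius r_b = r_p·cos α = 34.748000·cos 15.717° = 33.448821
roll angle φ = 34.210° = 0.59707714 rad
x = r_b·(cos φ + φ·sin φ) = 33.448821·(0.82698246 + 0.59707714·0.56222772) = 38.890135
y = r_b·(sin φ − φ·cos φ) = 33.448821·(0.56222772 − 0.59707714·0.82698246) = 2.289753

x=38.890135 y=2.289753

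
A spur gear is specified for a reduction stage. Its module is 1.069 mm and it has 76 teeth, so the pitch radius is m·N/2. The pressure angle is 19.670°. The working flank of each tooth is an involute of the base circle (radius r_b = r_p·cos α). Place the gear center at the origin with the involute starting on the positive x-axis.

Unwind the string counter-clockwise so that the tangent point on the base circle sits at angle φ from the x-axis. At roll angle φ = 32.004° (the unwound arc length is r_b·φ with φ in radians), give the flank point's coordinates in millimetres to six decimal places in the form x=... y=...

pitch radius r_p = m·N/2 = 1.069·76/2 = 40.622000
base radius r_b = r_p·cos α = 40.622000·cos 19.670° = 38.251581
roll angle φ = 32.004° = 0.55857517 rad
x = r_b·(cos φ + φ·sin φ) = 38.251581·(0.84801110 + 0.55857517·0.52997847) = 43.761489
y = r_b·(sin φ − φ·cos φ) = 38.251581·(0.52997847 − 0.55857517·0.84801110) = 2.153584

x=43.761489 y=2.153584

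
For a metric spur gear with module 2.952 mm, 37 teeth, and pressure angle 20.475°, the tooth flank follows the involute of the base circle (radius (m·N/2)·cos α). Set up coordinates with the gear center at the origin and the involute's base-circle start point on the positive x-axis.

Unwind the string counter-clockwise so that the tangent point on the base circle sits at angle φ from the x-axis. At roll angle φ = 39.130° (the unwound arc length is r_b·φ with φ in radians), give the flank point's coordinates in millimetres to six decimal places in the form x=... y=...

pitch radius r_p = m·N/2 = 2.952·37/2 = 54.612000
base radius r_b = r_p·cos α = 54.612000·cos 20.475° = 51.161882
roll angle φ = 39.130° = 0.68294734 rad
x = r_b·(cos φ + φ·sin φ) = 51.161882·(0.77571608 + 0.68294734·0.63108206) = 61.737651
y = r_b·(sin φ − φ·cos φ) = 51.161882·(0.63108206 − 0.68294734·0.77571608) = 5.183150

x=61.737651 y=5.183150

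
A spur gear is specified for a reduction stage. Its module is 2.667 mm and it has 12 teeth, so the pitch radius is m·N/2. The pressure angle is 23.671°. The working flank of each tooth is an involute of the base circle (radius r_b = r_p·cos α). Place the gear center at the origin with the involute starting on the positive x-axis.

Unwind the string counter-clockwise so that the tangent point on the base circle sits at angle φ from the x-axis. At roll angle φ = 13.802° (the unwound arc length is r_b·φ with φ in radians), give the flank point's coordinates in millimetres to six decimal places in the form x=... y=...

x=15.074759 y=0.067892

pitch radius r_p = m·N/2 = 2.667·12/2 = 16.002000
base radius r_b = r_p·cos α = 16.002000·cos 23.671° = 14.655686
roll angle φ = 13.802° = 0.24089034 rad
x = r_b·(cos φ + φ·sin φ) = 14.655686·(0.97112595 + 0.24089034·0.23856736) = 15.074759
y = r_b·(sin φ − φ·cos φ) = 14.655686·(0.23856736 − 0.24089034·0.97112595) = 0.067892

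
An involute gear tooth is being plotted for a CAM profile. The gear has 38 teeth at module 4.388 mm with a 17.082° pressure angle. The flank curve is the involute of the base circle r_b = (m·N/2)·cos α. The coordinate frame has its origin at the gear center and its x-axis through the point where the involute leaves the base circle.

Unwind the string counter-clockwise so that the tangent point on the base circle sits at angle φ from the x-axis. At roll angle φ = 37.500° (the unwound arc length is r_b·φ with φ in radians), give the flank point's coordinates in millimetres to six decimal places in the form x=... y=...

x=94.978341 y=7.133646

pitch radius r_p = m·N/2 = 4.388·38/2 = 83.372000
base radius r_b = r_p·cos α = 83.372000·cos 17.082° = 79.694073
roll angle φ = 37.500° = 0.65449847 rad
x = r_b·(cos φ + φ·sin φ) = 79.694073·(0.79335334 + 0.65449847·0.60876143) = 94.978341
y = r_b·(sin φ − φ·cos φ) = 79.694073·(0.60876143 − 0.65449847·0.79335334) = 7.133646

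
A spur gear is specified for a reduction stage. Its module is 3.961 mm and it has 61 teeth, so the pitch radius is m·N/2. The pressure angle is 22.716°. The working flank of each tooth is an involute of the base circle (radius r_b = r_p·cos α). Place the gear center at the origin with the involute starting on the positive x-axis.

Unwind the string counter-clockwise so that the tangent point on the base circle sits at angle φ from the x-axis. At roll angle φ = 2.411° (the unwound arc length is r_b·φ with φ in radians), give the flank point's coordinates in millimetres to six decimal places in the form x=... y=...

pitch radius r_p = m·N/2 = 3.961·61/2 = 120.810500
base radius r_b = r_p·cos α = 120.810500·cos 22.716° = 111.439264
roll angle φ = 2.411° = 0.04207989 rad
x = r_b·(cos φ + φ·sin φ) = 111.439264·(0.99911477 + 0.04207989·0.04206747) = 111.537884
y = r_b·(sin φ − φ·cos φ) = 111.439264·(0.04206747 − 0.04207989·0.99911477) = 0.002767

x=111.537884 y=0.002767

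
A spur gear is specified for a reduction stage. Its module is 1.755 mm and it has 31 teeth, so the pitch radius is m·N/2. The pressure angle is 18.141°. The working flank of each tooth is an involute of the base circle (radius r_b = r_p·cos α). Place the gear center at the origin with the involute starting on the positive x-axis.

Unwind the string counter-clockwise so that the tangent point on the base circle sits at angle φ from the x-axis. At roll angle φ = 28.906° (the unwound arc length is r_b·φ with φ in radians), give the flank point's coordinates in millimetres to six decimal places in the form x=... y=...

pitch radius r_p = m·N/2 = 1.755·31/2 = 27.202500
base radius r_b = r_p·cos α = 27.202500·cos 18.141° = 25.850350
roll angle φ = 28.906° = 0.50450487 rad
x = r_b·(cos φ + φ·sin φ) = 25.850350·(0.87541391 + 0.50450487·0.48337406) = 28.933741
y = r_b·(sin φ − φ·cos φ) = 25.850350·(0.48337406 − 0.50450487·0.87541391) = 1.078566

x=28.933741 y=1.078566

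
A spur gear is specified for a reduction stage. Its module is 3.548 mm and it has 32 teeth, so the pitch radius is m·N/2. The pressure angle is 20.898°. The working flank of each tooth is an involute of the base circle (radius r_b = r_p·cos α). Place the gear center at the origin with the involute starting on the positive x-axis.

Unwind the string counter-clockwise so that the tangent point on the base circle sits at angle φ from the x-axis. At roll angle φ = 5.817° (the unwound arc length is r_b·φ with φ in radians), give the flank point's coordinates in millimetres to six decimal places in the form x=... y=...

pitch radius r_p = m·N/2 = 3.548·32/2 = 56.768000
base radius r_b = r_p·cos α = 56.768000·cos 20.898° = 53.033626
roll angle φ = 5.817° = 0.10152580 rad
x = r_b·(cos φ + φ·sin φ) = 53.033626·(0.99485068 + 0.10152580·0.10135148) = 53.306244
y = r_b·(sin φ − φ·cos φ) = 53.033626·(0.10135148 − 0.10152580·0.99485068) = 0.018480

x=53.306244 y=0.018480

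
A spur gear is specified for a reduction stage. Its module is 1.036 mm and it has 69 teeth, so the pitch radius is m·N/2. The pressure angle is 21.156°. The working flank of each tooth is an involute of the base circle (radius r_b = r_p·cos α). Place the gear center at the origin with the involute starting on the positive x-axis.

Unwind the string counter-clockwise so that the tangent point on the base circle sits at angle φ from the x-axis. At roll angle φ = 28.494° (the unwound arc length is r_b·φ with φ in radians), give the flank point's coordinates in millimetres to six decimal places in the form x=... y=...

x=37.203635 y=1.333112

pitch radius r_p = m·N/2 = 1.036·69/2 = 35.742000
base radius r_b = r_p·cos α = 35.742000·cos 21.156° = 33.333033
roll angle φ = 28.494° = 0.49731412 rad
x = r_b·(cos φ + φ·sin φ) = 33.333033·(0.87886708 + 0.49731412·0.47706673) = 37.203635
y = r_b·(sin φ − φ·cos φ) = 33.333033·(0.47706673 − 0.49731412·0.87886708) = 1.333112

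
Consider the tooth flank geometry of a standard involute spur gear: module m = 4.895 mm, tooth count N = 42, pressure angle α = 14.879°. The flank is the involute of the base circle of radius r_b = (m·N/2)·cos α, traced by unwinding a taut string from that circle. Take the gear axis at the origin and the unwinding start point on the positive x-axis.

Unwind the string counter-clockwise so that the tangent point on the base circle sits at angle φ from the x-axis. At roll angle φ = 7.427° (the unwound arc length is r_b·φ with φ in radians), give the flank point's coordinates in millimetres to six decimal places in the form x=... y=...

pitch radius r_p = m·N/2 = 4.895·42/2 = 102.795000
base radius r_b = r_p·cos α = 102.795000·cos 14.879° = 99.348310
roll angle φ = 7.427° = 0.12962560 rad
x = r_b·(cos φ + φ·sin φ) = 99.348310·(0.99161036 + 0.12962560·0.12926290) = 100.179472
y = r_b·(sin φ − φ·cos φ) = 99.348310·(0.12926290 − 0.12962560·0.99161036) = 0.072008

x=100.179472 y=0.072008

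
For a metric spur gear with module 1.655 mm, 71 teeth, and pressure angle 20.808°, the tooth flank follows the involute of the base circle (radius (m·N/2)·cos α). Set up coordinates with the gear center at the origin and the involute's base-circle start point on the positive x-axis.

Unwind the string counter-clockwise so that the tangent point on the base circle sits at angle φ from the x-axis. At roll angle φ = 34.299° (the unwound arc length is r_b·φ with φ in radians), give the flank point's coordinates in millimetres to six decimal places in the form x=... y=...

pitch radius r_p = m·N/2 = 1.655·71/2 = 58.752500
base radius r_b = r_p·cos α = 58.752500·cos 20.808° = 54.920432
roll angle φ = 34.299° = 0.59863048 rad
x = r_b·(cos φ + φ·sin φ) = 54.920432·(0.82610813 + 0.59863048·0.56351163) = 63.896812
y = r_b·(sin φ − φ·cos φ) = 54.920432·(0.56351163 − 0.59863048·0.82610813) = 3.788308

x=63.896812 y=3.788308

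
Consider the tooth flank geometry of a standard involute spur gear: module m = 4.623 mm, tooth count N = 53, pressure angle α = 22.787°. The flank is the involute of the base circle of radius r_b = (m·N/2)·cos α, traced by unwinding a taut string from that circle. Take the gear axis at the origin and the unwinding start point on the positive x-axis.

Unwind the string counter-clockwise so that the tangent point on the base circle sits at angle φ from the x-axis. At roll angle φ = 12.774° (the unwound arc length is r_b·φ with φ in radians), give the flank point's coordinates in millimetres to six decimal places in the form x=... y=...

x=115.720065 y=0.415154

pitch radius r_p = m·N/2 = 4.623·53/2 = 122.509500
base radius r_b = r_p·cos α = 122.509500·cos 22.787° = 112.947762
roll angle φ = 12.774° = 0.22294836 rad
x = r_b·(cos φ + φ·sin φ) = 112.947762·(0.97524979 + 0.22294836·0.22110597) = 115.720065
y = r_b·(sin φ − φ·cos φ) = 112.947762·(0.22110597 − 0.22294836·0.97524979) = 0.415154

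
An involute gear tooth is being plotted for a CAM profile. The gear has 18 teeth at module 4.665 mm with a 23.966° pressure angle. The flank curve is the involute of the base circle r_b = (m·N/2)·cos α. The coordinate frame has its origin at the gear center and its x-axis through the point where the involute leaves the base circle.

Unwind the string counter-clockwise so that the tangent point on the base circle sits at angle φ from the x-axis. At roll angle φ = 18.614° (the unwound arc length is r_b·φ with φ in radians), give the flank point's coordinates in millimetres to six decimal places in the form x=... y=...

x=40.336842 y=0.433889

pitch radius r_p = m·N/2 = 4.665·18/2 = 41.985000
base radius r_b = r_p·cos α = 41.985000·cos 23.966° = 38.365333
roll angle φ = 18.614° = 0.32487559 rad
x = r_b·(cos φ + φ·sin φ) = 38.365333·(0.94769045 + 0.32487559·0.31919088) = 40.336842
y = r_b·(sin φ − φ·cos φ) = 38.365333·(0.31919088 − 0.32487559·0.94769045) = 0.433889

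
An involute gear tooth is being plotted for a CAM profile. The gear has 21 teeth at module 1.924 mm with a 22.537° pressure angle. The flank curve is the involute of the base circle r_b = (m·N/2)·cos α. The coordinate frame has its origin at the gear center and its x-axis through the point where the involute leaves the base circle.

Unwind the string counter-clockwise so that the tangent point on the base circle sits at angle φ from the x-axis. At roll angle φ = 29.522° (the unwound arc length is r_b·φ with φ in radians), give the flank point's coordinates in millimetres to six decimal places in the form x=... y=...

x=20.974136 y=0.828452

pitch radius r_p = m·N/2 = 1.924·21/2 = 20.202000
base radius r_b = r_p·cos α = 20.202000·cos 22.537° = 18.659218
roll angle φ = 29.522° = 0.51525610 rad
x = r_b·(cos φ + φ·sin φ) = 18.659218·(0.87016655 + 0.51525610·0.49275772) = 20.974136
y = r_b·(sin φ − φ·cos φ) = 18.659218·(0.49275772 − 0.51525610·0.87016655) = 0.828452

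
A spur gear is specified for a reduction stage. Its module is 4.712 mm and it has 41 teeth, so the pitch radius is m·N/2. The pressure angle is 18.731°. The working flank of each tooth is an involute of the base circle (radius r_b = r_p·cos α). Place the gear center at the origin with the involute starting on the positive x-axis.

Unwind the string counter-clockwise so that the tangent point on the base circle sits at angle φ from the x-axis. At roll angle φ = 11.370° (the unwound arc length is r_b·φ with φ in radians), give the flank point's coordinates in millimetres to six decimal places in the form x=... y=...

x=93.263500 y=0.237360

pitch radius r_p = m·N/2 = 4.712·41/2 = 96.596000
base radius r_b = r_p·cos α = 96.596000·cos 18.731° = 91.479954
roll angle φ = 11.370° = 0.19844394 rad
x = r_b·(cos φ + φ·sin φ) = 91.479954·(0.98037453 + 0.19844394·0.19714404) = 93.263500
y = r_b·(sin φ − φ·cos φ) = 91.479954·(0.19714404 − 0.19844394·0.98037453) = 0.237360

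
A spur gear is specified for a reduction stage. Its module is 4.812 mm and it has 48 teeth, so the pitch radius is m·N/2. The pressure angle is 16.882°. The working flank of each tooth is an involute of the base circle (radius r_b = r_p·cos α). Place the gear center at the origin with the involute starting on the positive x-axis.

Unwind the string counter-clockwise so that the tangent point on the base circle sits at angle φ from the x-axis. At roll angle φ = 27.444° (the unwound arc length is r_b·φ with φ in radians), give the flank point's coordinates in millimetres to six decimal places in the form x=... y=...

x=122.470363 y=3.956050

pitch radius r_p = m·N/2 = 4.812·48/2 = 115.488000
base radius r_b = r_p·cos α = 115.488000·cos 16.882° = 110.511029
roll angle φ = 27.444° = 0.47898816 rad
x = r_b·(cos φ + φ·sin φ) = 110.511029·(0.88746172 + 0.47898816·0.46088144) = 122.470363
y = r_b·(sin φ − φ·cos φ) = 110.511029·(0.46088144 − 0.47898816·0.88746172) = 3.956050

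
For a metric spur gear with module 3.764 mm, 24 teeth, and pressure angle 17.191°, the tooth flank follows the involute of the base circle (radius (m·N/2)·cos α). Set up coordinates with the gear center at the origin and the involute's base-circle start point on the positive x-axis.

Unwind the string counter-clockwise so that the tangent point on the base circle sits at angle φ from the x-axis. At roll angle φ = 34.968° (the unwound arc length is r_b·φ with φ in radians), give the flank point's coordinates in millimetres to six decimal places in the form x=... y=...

pitch radius r_p = m·N/2 = 3.764·24/2 = 45.168000
base radius r_b = r_p·cos α = 45.168000·cos 17.191° = 43.150111
roll angle φ = 34.968° = 0.61030673 rad
x = r_b·(cos φ + φ·sin φ) = 43.150111·(0.81947226 + 0.61030673·0.57311885) = 50.453291
y = r_b·(sin φ − φ·cos φ) = 43.150111·(0.57311885 − 0.61030673·0.81947226) = 3.149501

x=50.453291 y=3.149501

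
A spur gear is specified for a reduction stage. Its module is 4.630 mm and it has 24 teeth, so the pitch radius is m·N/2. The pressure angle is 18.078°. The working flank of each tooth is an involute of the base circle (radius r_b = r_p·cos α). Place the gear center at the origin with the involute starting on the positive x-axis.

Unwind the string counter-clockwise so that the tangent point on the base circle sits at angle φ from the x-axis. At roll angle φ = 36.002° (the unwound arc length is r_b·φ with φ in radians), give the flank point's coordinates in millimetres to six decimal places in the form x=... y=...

pitch radius r_p = m·N/2 = 4.630·24/2 = 55.560000
base radius r_b = r_p·cos α = 55.560000·cos 18.078° = 52.817278
roll angle φ = 36.002° = 0.62835344 rad
x = r_b·(cos φ + φ·sin φ) = 52.817278·(0.80899648 + 0.62835344·0.58781349) = 62.237298
y = r_b·(sin φ − φ·cos φ) = 52.817278·(0.58781349 − 0.62835344·0.80899648) = 4.197800

x=62.237298 y=4.197800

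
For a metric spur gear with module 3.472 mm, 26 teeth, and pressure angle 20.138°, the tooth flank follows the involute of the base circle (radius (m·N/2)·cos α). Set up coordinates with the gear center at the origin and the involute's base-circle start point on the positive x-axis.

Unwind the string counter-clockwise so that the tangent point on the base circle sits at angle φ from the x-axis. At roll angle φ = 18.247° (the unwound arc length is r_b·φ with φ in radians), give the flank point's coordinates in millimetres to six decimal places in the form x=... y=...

x=44.471468 y=0.451649

pitch radius r_p = m·N/2 = 3.472·26/2 = 45.136000
base radius r_b = r_p·cos α = 45.136000·cos 20.138° = 42.376661
roll angle φ = 18.247° = 0.31847023 rad
x = r_b·(cos φ + φ·sin φ) = 42.376661·(0.94971552 + 0.31847023·0.31311408) = 44.471468
y = r_b·(sin φ − φ·cos φ) = 42.376661·(0.31311408 − 0.31847023·0.94971552) = 0.451649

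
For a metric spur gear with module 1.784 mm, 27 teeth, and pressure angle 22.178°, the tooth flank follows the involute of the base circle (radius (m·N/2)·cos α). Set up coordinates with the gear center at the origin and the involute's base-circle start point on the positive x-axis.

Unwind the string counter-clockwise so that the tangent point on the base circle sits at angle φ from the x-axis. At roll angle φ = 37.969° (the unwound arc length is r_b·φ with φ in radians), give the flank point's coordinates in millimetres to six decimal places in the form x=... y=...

x=26.674502 y=2.069912

pitch radius r_p = m·N/2 = 1.784·27/2 = 24.084000
base radius r_b = r_p·cos α = 24.084000·cos 22.178° = 22.302160
roll angle φ = 37.969° = 0.66268406 rad
x = r_b·(cos φ + φ·sin φ) = 22.302160·(0.78834374 + 0.66268406·0.61523503) = 26.674502
y = r_b·(sin φ − φ·cos φ) = 22.302160·(0.61523503 − 0.66268406·0.78834374) = 2.069912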